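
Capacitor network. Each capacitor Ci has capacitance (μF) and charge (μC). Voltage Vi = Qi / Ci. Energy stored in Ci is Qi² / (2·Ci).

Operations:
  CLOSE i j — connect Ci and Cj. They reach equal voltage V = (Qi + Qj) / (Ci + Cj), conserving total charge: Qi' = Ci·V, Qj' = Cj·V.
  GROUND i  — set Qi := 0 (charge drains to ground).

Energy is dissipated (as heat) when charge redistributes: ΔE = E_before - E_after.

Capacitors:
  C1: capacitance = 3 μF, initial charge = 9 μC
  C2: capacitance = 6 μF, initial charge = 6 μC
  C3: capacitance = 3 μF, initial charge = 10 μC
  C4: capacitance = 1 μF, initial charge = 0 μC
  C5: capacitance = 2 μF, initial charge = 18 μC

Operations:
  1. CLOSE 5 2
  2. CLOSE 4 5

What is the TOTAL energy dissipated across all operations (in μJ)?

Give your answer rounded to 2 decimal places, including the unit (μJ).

Initial: C1(3μF, Q=9μC, V=3.00V), C2(6μF, Q=6μC, V=1.00V), C3(3μF, Q=10μC, V=3.33V), C4(1μF, Q=0μC, V=0.00V), C5(2μF, Q=18μC, V=9.00V)
Op 1: CLOSE 5-2: Q_total=24.00, C_total=8.00, V=3.00; Q5=6.00, Q2=18.00; dissipated=48.000
Op 2: CLOSE 4-5: Q_total=6.00, C_total=3.00, V=2.00; Q4=2.00, Q5=4.00; dissipated=3.000
Total dissipated: 51.000 μJ

Answer: 51.00 μJ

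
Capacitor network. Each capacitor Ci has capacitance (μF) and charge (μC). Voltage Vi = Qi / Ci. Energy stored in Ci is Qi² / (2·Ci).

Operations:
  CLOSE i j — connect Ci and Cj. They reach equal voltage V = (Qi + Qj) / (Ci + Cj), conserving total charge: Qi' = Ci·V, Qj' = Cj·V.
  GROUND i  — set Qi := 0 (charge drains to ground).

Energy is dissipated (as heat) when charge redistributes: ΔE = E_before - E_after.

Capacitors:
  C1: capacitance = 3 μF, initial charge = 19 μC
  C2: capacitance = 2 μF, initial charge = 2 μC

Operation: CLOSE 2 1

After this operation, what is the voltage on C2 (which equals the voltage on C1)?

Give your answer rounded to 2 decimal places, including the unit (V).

Answer: 4.20 V

Derivation:
Initial: C1(3μF, Q=19μC, V=6.33V), C2(2μF, Q=2μC, V=1.00V)
Op 1: CLOSE 2-1: Q_total=21.00, C_total=5.00, V=4.20; Q2=8.40, Q1=12.60; dissipated=17.067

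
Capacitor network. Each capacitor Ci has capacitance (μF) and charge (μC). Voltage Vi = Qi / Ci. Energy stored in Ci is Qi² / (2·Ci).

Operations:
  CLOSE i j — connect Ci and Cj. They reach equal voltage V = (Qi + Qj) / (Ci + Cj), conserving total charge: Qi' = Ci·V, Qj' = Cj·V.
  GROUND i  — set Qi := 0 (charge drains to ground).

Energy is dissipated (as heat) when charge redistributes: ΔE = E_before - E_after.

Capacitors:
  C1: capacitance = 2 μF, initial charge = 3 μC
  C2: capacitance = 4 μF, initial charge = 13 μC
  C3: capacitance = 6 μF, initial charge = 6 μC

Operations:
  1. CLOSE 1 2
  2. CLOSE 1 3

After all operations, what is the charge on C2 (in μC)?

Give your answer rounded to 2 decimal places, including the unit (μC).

Initial: C1(2μF, Q=3μC, V=1.50V), C2(4μF, Q=13μC, V=3.25V), C3(6μF, Q=6μC, V=1.00V)
Op 1: CLOSE 1-2: Q_total=16.00, C_total=6.00, V=2.67; Q1=5.33, Q2=10.67; dissipated=2.042
Op 2: CLOSE 1-3: Q_total=11.33, C_total=8.00, V=1.42; Q1=2.83, Q3=8.50; dissipated=2.083
Final charges: Q1=2.83, Q2=10.67, Q3=8.50

Answer: 10.67 μC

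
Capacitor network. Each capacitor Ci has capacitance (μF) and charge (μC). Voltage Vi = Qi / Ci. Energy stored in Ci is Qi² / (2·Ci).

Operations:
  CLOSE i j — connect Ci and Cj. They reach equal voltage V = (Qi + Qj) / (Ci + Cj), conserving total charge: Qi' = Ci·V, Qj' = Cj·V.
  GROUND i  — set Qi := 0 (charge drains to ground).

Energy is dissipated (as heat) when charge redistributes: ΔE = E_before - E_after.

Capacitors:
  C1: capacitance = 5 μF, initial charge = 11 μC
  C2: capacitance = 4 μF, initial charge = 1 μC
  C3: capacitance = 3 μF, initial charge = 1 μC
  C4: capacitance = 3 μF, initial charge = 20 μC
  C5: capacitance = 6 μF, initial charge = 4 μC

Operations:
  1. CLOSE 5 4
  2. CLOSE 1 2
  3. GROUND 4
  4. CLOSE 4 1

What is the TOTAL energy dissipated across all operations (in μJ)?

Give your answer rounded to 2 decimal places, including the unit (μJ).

Answer: 52.56 μJ

Derivation:
Initial: C1(5μF, Q=11μC, V=2.20V), C2(4μF, Q=1μC, V=0.25V), C3(3μF, Q=1μC, V=0.33V), C4(3μF, Q=20μC, V=6.67V), C5(6μF, Q=4μC, V=0.67V)
Op 1: CLOSE 5-4: Q_total=24.00, C_total=9.00, V=2.67; Q5=16.00, Q4=8.00; dissipated=36.000
Op 2: CLOSE 1-2: Q_total=12.00, C_total=9.00, V=1.33; Q1=6.67, Q2=5.33; dissipated=4.225
Op 3: GROUND 4: Q4=0; energy lost=10.667
Op 4: CLOSE 4-1: Q_total=6.67, C_total=8.00, V=0.83; Q4=2.50, Q1=4.17; dissipated=1.667
Total dissipated: 52.558 μJ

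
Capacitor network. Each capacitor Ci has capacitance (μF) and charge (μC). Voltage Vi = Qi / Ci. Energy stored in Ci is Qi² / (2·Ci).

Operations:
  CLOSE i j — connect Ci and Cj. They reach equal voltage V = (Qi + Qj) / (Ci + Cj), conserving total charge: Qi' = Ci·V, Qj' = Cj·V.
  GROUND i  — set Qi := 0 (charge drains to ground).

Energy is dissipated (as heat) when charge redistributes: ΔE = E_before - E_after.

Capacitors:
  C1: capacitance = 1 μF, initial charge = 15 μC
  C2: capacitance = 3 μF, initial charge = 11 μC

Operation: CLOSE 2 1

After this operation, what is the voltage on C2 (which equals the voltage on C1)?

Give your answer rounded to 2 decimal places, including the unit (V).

Initial: C1(1μF, Q=15μC, V=15.00V), C2(3μF, Q=11μC, V=3.67V)
Op 1: CLOSE 2-1: Q_total=26.00, C_total=4.00, V=6.50; Q2=19.50, Q1=6.50; dissipated=48.167

Answer: 6.50 V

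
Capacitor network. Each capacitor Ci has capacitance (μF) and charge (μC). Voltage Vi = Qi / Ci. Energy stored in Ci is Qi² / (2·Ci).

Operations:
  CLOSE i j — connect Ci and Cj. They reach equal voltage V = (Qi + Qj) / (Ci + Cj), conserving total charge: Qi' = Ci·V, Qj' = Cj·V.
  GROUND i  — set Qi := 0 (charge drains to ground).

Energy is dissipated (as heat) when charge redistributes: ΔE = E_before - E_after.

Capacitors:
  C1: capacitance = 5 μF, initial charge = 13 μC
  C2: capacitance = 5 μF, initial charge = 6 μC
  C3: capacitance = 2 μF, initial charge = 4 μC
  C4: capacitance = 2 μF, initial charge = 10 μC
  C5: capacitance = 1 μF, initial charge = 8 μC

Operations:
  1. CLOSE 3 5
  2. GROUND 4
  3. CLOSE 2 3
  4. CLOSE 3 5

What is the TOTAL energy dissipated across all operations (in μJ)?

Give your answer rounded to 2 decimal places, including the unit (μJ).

Answer: 43.93 μJ

Derivation:
Initial: C1(5μF, Q=13μC, V=2.60V), C2(5μF, Q=6μC, V=1.20V), C3(2μF, Q=4μC, V=2.00V), C4(2μF, Q=10μC, V=5.00V), C5(1μF, Q=8μC, V=8.00V)
Op 1: CLOSE 3-5: Q_total=12.00, C_total=3.00, V=4.00; Q3=8.00, Q5=4.00; dissipated=12.000
Op 2: GROUND 4: Q4=0; energy lost=25.000
Op 3: CLOSE 2-3: Q_total=14.00, C_total=7.00, V=2.00; Q2=10.00, Q3=4.00; dissipated=5.600
Op 4: CLOSE 3-5: Q_total=8.00, C_total=3.00, V=2.67; Q3=5.33, Q5=2.67; dissipated=1.333
Total dissipated: 43.933 μJ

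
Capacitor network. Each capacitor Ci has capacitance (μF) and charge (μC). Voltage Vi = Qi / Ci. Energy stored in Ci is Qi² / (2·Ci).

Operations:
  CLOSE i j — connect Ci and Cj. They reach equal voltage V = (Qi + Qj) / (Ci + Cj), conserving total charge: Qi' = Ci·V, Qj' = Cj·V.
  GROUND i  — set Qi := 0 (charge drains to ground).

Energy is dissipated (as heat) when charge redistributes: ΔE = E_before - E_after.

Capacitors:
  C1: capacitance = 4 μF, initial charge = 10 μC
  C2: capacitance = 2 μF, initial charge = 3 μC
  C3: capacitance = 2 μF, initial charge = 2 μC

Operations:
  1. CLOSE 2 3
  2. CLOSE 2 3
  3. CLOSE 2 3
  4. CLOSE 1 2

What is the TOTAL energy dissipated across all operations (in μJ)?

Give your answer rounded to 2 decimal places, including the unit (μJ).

Answer: 1.17 μJ

Derivation:
Initial: C1(4μF, Q=10μC, V=2.50V), C2(2μF, Q=3μC, V=1.50V), C3(2μF, Q=2μC, V=1.00V)
Op 1: CLOSE 2-3: Q_total=5.00, C_total=4.00, V=1.25; Q2=2.50, Q3=2.50; dissipated=0.125
Op 2: CLOSE 2-3: Q_total=5.00, C_total=4.00, V=1.25; Q2=2.50, Q3=2.50; dissipated=0.000
Op 3: CLOSE 2-3: Q_total=5.00, C_total=4.00, V=1.25; Q2=2.50, Q3=2.50; dissipated=0.000
Op 4: CLOSE 1-2: Q_total=12.50, C_total=6.00, V=2.08; Q1=8.33, Q2=4.17; dissipated=1.042
Total dissipated: 1.167 μJ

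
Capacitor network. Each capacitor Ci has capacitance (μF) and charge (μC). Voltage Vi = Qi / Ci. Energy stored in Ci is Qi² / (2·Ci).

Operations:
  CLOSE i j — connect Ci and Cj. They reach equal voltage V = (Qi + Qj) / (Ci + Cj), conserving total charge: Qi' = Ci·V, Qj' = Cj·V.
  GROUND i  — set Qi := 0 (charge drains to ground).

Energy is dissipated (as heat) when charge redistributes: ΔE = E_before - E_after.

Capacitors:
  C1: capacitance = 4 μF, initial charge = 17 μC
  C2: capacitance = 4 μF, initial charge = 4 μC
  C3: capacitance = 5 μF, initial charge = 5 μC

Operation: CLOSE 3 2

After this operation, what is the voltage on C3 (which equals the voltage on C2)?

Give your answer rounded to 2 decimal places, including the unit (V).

Initial: C1(4μF, Q=17μC, V=4.25V), C2(4μF, Q=4μC, V=1.00V), C3(5μF, Q=5μC, V=1.00V)
Op 1: CLOSE 3-2: Q_total=9.00, C_total=9.00, V=1.00; Q3=5.00, Q2=4.00; dissipated=0.000

Answer: 1.00 V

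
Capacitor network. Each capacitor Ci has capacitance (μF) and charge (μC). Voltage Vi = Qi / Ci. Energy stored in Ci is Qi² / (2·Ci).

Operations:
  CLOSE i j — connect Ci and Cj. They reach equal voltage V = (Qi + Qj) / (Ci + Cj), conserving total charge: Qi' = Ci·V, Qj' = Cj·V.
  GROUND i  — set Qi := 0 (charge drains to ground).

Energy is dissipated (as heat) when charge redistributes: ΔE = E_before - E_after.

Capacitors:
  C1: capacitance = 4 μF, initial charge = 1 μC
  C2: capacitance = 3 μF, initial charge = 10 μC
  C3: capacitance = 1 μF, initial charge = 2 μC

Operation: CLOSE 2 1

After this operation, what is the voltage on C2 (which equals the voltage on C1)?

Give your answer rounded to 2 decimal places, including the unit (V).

Answer: 1.57 V

Derivation:
Initial: C1(4μF, Q=1μC, V=0.25V), C2(3μF, Q=10μC, V=3.33V), C3(1μF, Q=2μC, V=2.00V)
Op 1: CLOSE 2-1: Q_total=11.00, C_total=7.00, V=1.57; Q2=4.71, Q1=6.29; dissipated=8.149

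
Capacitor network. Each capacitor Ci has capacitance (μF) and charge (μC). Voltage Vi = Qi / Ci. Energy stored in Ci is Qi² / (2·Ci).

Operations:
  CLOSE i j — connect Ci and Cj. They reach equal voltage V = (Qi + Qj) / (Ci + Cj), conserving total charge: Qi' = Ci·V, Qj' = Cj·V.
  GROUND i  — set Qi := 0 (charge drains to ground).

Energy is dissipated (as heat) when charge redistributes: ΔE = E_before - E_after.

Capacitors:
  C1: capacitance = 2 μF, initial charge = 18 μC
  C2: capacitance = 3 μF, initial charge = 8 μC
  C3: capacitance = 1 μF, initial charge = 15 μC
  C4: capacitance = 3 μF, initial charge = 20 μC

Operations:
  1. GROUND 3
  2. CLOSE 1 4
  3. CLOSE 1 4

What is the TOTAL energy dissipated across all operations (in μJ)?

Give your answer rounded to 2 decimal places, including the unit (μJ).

Initial: C1(2μF, Q=18μC, V=9.00V), C2(3μF, Q=8μC, V=2.67V), C3(1μF, Q=15μC, V=15.00V), C4(3μF, Q=20μC, V=6.67V)
Op 1: GROUND 3: Q3=0; energy lost=112.500
Op 2: CLOSE 1-4: Q_total=38.00, C_total=5.00, V=7.60; Q1=15.20, Q4=22.80; dissipated=3.267
Op 3: CLOSE 1-4: Q_total=38.00, C_total=5.00, V=7.60; Q1=15.20, Q4=22.80; dissipated=0.000
Total dissipated: 115.767 μJ

Answer: 115.77 μJ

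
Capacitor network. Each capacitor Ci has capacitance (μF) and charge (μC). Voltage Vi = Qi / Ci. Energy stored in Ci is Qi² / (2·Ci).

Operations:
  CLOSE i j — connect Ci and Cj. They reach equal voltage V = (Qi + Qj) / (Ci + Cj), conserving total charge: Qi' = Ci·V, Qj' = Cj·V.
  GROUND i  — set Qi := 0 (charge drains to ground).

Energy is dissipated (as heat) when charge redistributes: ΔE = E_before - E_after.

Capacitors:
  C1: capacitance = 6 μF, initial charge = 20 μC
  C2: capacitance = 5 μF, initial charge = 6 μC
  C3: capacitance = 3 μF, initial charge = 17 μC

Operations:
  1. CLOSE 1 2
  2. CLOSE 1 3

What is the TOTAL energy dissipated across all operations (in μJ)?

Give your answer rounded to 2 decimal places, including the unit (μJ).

Answer: 17.12 μJ

Derivation:
Initial: C1(6μF, Q=20μC, V=3.33V), C2(5μF, Q=6μC, V=1.20V), C3(3μF, Q=17μC, V=5.67V)
Op 1: CLOSE 1-2: Q_total=26.00, C_total=11.00, V=2.36; Q1=14.18, Q2=11.82; dissipated=6.206
Op 2: CLOSE 1-3: Q_total=31.18, C_total=9.00, V=3.46; Q1=20.79, Q3=10.39; dissipated=10.910
Total dissipated: 17.116 μJ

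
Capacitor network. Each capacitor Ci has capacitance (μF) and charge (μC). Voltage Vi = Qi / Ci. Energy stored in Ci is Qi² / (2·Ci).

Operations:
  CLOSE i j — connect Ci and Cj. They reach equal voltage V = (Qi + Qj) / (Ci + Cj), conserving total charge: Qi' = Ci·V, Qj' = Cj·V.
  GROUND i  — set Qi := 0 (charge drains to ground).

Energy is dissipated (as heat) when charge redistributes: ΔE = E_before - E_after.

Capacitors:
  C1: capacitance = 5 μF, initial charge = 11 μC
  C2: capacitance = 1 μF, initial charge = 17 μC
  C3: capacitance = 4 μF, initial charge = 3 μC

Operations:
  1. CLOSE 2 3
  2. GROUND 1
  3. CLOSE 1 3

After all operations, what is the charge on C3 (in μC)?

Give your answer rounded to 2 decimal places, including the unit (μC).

Answer: 7.11 μC

Derivation:
Initial: C1(5μF, Q=11μC, V=2.20V), C2(1μF, Q=17μC, V=17.00V), C3(4μF, Q=3μC, V=0.75V)
Op 1: CLOSE 2-3: Q_total=20.00, C_total=5.00, V=4.00; Q2=4.00, Q3=16.00; dissipated=105.625
Op 2: GROUND 1: Q1=0; energy lost=12.100
Op 3: CLOSE 1-3: Q_total=16.00, C_total=9.00, V=1.78; Q1=8.89, Q3=7.11; dissipated=17.778
Final charges: Q1=8.89, Q2=4.00, Q3=7.11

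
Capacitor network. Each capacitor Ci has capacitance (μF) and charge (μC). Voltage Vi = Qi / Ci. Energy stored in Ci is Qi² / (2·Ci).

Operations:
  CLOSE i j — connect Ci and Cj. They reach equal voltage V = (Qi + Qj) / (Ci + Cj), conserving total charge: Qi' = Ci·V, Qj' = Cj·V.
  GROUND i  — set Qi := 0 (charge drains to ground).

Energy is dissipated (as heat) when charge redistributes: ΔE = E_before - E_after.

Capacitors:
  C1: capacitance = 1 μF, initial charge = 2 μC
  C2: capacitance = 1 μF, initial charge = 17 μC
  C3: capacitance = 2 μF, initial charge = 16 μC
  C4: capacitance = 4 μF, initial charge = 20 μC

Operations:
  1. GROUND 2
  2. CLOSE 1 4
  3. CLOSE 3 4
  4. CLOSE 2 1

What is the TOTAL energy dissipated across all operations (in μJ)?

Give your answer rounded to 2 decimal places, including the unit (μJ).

Initial: C1(1μF, Q=2μC, V=2.00V), C2(1μF, Q=17μC, V=17.00V), C3(2μF, Q=16μC, V=8.00V), C4(4μF, Q=20μC, V=5.00V)
Op 1: GROUND 2: Q2=0; energy lost=144.500
Op 2: CLOSE 1-4: Q_total=22.00, C_total=5.00, V=4.40; Q1=4.40, Q4=17.60; dissipated=3.600
Op 3: CLOSE 3-4: Q_total=33.60, C_total=6.00, V=5.60; Q3=11.20, Q4=22.40; dissipated=8.640
Op 4: CLOSE 2-1: Q_total=4.40, C_total=2.00, V=2.20; Q2=2.20, Q1=2.20; dissipated=4.840
Total dissipated: 161.580 μJ

Answer: 161.58 μJ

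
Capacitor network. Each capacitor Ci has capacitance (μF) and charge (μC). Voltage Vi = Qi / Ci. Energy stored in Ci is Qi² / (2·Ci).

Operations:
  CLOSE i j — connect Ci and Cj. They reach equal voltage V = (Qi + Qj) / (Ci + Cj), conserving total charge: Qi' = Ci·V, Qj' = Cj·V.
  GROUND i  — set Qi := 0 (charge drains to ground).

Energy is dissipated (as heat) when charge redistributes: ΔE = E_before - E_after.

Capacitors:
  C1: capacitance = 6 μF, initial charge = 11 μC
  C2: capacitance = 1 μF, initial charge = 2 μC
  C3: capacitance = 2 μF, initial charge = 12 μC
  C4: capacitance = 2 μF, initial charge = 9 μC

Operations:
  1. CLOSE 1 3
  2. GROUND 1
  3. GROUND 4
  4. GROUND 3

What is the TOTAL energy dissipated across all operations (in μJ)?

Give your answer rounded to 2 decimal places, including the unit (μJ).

Answer: 66.33 μJ

Derivation:
Initial: C1(6μF, Q=11μC, V=1.83V), C2(1μF, Q=2μC, V=2.00V), C3(2μF, Q=12μC, V=6.00V), C4(2μF, Q=9μC, V=4.50V)
Op 1: CLOSE 1-3: Q_total=23.00, C_total=8.00, V=2.88; Q1=17.25, Q3=5.75; dissipated=13.021
Op 2: GROUND 1: Q1=0; energy lost=24.797
Op 3: GROUND 4: Q4=0; energy lost=20.250
Op 4: GROUND 3: Q3=0; energy lost=8.266
Total dissipated: 66.333 μJ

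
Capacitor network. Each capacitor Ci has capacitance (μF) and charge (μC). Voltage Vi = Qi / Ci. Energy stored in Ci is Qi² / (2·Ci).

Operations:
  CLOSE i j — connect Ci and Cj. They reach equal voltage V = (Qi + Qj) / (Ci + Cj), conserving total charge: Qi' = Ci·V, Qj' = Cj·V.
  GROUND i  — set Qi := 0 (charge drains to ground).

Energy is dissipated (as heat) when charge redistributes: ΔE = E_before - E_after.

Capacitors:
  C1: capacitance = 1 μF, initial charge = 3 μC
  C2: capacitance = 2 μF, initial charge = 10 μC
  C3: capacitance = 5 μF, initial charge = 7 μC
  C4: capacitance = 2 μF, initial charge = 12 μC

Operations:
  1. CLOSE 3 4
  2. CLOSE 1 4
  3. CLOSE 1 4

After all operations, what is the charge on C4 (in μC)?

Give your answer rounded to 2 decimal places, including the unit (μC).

Answer: 5.62 μC

Derivation:
Initial: C1(1μF, Q=3μC, V=3.00V), C2(2μF, Q=10μC, V=5.00V), C3(5μF, Q=7μC, V=1.40V), C4(2μF, Q=12μC, V=6.00V)
Op 1: CLOSE 3-4: Q_total=19.00, C_total=7.00, V=2.71; Q3=13.57, Q4=5.43; dissipated=15.114
Op 2: CLOSE 1-4: Q_total=8.43, C_total=3.00, V=2.81; Q1=2.81, Q4=5.62; dissipated=0.027
Op 3: CLOSE 1-4: Q_total=8.43, C_total=3.00, V=2.81; Q1=2.81, Q4=5.62; dissipated=0.000
Final charges: Q1=2.81, Q2=10.00, Q3=13.57, Q4=5.62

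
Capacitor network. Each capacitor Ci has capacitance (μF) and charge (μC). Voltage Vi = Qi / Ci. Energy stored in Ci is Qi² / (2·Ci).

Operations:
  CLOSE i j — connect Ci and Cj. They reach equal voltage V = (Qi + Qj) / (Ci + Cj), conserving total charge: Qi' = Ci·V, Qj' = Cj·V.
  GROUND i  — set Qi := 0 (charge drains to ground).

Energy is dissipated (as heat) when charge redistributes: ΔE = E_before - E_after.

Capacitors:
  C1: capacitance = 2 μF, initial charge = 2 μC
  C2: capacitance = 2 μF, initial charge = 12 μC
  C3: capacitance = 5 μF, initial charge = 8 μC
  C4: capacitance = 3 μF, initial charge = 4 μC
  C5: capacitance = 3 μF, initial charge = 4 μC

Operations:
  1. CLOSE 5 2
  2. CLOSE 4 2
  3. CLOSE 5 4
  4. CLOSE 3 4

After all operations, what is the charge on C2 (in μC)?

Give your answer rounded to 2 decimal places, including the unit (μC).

Answer: 4.16 μC

Derivation:
Initial: C1(2μF, Q=2μC, V=1.00V), C2(2μF, Q=12μC, V=6.00V), C3(5μF, Q=8μC, V=1.60V), C4(3μF, Q=4μC, V=1.33V), C5(3μF, Q=4μC, V=1.33V)
Op 1: CLOSE 5-2: Q_total=16.00, C_total=5.00, V=3.20; Q5=9.60, Q2=6.40; dissipated=13.067
Op 2: CLOSE 4-2: Q_total=10.40, C_total=5.00, V=2.08; Q4=6.24, Q2=4.16; dissipated=2.091
Op 3: CLOSE 5-4: Q_total=15.84, C_total=6.00, V=2.64; Q5=7.92, Q4=7.92; dissipated=0.941
Op 4: CLOSE 3-4: Q_total=15.92, C_total=8.00, V=1.99; Q3=9.95, Q4=5.97; dissipated=1.014
Final charges: Q1=2.00, Q2=4.16, Q3=9.95, Q4=5.97, Q5=7.92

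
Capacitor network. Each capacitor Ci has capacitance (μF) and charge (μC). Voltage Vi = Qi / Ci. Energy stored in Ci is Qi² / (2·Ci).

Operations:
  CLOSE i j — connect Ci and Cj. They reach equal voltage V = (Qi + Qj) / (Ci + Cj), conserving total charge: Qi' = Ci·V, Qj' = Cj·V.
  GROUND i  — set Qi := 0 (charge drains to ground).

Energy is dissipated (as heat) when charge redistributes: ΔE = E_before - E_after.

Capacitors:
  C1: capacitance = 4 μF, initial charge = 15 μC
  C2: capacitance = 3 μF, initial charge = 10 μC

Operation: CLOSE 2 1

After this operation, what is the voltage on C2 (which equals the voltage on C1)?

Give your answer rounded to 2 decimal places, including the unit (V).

Answer: 3.57 V

Derivation:
Initial: C1(4μF, Q=15μC, V=3.75V), C2(3μF, Q=10μC, V=3.33V)
Op 1: CLOSE 2-1: Q_total=25.00, C_total=7.00, V=3.57; Q2=10.71, Q1=14.29; dissipated=0.149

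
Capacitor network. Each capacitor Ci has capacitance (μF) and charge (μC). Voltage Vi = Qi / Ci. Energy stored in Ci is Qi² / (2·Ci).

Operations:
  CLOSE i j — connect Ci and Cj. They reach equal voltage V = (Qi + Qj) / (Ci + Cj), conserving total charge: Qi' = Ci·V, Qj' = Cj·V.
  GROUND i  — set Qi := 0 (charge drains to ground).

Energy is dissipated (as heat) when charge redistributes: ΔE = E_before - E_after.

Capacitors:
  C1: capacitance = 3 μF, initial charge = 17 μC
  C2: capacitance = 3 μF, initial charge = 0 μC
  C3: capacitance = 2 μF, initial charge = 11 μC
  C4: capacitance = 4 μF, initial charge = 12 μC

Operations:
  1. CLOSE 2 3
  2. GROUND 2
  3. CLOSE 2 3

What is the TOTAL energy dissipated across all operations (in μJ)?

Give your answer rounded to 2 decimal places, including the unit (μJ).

Initial: C1(3μF, Q=17μC, V=5.67V), C2(3μF, Q=0μC, V=0.00V), C3(2μF, Q=11μC, V=5.50V), C4(4μF, Q=12μC, V=3.00V)
Op 1: CLOSE 2-3: Q_total=11.00, C_total=5.00, V=2.20; Q2=6.60, Q3=4.40; dissipated=18.150
Op 2: GROUND 2: Q2=0; energy lost=7.260
Op 3: CLOSE 2-3: Q_total=4.40, C_total=5.00, V=0.88; Q2=2.64, Q3=1.76; dissipated=2.904
Total dissipated: 28.314 μJ

Answer: 28.31 μJ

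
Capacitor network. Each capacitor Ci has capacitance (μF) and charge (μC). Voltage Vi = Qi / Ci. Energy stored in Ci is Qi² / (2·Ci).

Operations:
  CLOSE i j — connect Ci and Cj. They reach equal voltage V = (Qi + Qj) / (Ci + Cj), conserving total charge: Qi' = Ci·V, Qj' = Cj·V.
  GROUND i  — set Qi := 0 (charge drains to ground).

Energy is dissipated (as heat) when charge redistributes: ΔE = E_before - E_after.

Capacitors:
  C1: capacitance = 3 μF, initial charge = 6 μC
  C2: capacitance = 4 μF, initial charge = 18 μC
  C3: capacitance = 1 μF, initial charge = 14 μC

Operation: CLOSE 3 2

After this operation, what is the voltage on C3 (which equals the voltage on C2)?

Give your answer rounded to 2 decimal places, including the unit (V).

Answer: 6.40 V

Derivation:
Initial: C1(3μF, Q=6μC, V=2.00V), C2(4μF, Q=18μC, V=4.50V), C3(1μF, Q=14μC, V=14.00V)
Op 1: CLOSE 3-2: Q_total=32.00, C_total=5.00, V=6.40; Q3=6.40, Q2=25.60; dissipated=36.100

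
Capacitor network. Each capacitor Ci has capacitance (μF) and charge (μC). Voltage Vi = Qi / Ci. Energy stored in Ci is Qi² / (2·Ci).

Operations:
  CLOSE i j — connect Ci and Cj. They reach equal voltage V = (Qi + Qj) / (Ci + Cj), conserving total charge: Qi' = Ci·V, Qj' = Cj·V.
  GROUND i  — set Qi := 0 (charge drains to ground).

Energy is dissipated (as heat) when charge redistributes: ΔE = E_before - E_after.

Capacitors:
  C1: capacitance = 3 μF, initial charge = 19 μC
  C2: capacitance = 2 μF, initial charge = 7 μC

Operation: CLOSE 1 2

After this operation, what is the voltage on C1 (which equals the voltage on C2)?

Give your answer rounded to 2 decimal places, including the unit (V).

Initial: C1(3μF, Q=19μC, V=6.33V), C2(2μF, Q=7μC, V=3.50V)
Op 1: CLOSE 1-2: Q_total=26.00, C_total=5.00, V=5.20; Q1=15.60, Q2=10.40; dissipated=4.817

Answer: 5.20 V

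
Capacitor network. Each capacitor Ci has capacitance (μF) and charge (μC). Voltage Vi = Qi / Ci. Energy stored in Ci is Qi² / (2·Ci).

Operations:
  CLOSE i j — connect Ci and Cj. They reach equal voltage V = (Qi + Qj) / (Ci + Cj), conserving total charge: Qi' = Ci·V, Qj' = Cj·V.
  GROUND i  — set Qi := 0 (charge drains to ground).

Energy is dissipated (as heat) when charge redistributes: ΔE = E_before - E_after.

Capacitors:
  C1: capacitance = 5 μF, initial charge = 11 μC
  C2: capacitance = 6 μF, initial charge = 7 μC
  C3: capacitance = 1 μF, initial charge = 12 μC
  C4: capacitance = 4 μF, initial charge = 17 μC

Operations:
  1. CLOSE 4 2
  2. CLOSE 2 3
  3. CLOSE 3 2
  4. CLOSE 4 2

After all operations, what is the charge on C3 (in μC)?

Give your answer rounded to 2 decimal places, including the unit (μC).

Initial: C1(5μF, Q=11μC, V=2.20V), C2(6μF, Q=7μC, V=1.17V), C3(1μF, Q=12μC, V=12.00V), C4(4μF, Q=17μC, V=4.25V)
Op 1: CLOSE 4-2: Q_total=24.00, C_total=10.00, V=2.40; Q4=9.60, Q2=14.40; dissipated=11.408
Op 2: CLOSE 2-3: Q_total=26.40, C_total=7.00, V=3.77; Q2=22.63, Q3=3.77; dissipated=39.497
Op 3: CLOSE 3-2: Q_total=26.40, C_total=7.00, V=3.77; Q3=3.77, Q2=22.63; dissipated=0.000
Op 4: CLOSE 4-2: Q_total=32.23, C_total=10.00, V=3.22; Q4=12.89, Q2=19.34; dissipated=2.257
Final charges: Q1=11.00, Q2=19.34, Q3=3.77, Q4=12.89

Answer: 3.77 μC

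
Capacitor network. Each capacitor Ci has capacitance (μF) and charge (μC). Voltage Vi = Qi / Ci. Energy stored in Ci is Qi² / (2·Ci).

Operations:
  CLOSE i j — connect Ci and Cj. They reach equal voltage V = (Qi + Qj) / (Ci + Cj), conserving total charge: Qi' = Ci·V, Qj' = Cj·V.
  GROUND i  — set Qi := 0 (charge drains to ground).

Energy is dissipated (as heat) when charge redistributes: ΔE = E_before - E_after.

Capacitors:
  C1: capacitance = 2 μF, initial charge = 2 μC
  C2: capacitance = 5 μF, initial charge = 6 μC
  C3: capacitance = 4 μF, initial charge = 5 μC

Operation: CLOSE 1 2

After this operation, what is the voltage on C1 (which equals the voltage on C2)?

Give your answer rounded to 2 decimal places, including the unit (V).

Initial: C1(2μF, Q=2μC, V=1.00V), C2(5μF, Q=6μC, V=1.20V), C3(4μF, Q=5μC, V=1.25V)
Op 1: CLOSE 1-2: Q_total=8.00, C_total=7.00, V=1.14; Q1=2.29, Q2=5.71; dissipated=0.029

Answer: 1.14 V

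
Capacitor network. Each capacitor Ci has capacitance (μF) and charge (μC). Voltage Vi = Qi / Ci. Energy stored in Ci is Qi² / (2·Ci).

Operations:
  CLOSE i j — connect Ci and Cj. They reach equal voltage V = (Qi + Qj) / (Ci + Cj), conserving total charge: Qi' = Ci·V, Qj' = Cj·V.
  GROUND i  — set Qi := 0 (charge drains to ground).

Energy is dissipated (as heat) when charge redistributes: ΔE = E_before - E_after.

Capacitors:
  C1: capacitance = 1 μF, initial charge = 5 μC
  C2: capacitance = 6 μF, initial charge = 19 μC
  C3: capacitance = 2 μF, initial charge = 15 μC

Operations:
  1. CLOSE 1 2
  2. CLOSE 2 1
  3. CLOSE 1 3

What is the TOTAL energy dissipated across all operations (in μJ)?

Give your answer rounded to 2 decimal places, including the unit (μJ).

Answer: 6.97 μJ

Derivation:
Initial: C1(1μF, Q=5μC, V=5.00V), C2(6μF, Q=19μC, V=3.17V), C3(2μF, Q=15μC, V=7.50V)
Op 1: CLOSE 1-2: Q_total=24.00, C_total=7.00, V=3.43; Q1=3.43, Q2=20.57; dissipated=1.440
Op 2: CLOSE 2-1: Q_total=24.00, C_total=7.00, V=3.43; Q2=20.57, Q1=3.43; dissipated=0.000
Op 3: CLOSE 1-3: Q_total=18.43, C_total=3.00, V=6.14; Q1=6.14, Q3=12.29; dissipated=5.526
Total dissipated: 6.966 μJ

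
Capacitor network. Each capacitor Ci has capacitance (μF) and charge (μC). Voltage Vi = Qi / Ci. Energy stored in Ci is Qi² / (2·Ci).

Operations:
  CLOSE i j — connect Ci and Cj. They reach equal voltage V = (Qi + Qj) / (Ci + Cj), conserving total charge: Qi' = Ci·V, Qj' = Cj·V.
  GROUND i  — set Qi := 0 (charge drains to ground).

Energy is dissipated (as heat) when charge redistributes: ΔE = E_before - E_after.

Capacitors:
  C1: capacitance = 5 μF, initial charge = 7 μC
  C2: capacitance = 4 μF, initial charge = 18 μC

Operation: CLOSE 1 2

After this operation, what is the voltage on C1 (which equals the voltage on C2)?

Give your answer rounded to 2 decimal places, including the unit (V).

Answer: 2.78 V

Derivation:
Initial: C1(5μF, Q=7μC, V=1.40V), C2(4μF, Q=18μC, V=4.50V)
Op 1: CLOSE 1-2: Q_total=25.00, C_total=9.00, V=2.78; Q1=13.89, Q2=11.11; dissipated=10.678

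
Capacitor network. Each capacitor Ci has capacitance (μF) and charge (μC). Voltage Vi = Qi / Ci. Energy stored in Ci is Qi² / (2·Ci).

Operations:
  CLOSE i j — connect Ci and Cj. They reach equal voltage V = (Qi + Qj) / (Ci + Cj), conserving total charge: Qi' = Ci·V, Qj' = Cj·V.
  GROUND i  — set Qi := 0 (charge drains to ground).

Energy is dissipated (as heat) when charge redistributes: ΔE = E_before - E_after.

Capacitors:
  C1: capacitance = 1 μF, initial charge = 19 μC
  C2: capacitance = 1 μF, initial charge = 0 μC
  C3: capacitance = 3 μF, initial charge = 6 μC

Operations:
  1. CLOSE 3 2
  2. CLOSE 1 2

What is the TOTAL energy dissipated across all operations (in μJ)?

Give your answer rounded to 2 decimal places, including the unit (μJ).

Initial: C1(1μF, Q=19μC, V=19.00V), C2(1μF, Q=0μC, V=0.00V), C3(3μF, Q=6μC, V=2.00V)
Op 1: CLOSE 3-2: Q_total=6.00, C_total=4.00, V=1.50; Q3=4.50, Q2=1.50; dissipated=1.500
Op 2: CLOSE 1-2: Q_total=20.50, C_total=2.00, V=10.25; Q1=10.25, Q2=10.25; dissipated=76.562
Total dissipated: 78.062 μJ

Answer: 78.06 μJ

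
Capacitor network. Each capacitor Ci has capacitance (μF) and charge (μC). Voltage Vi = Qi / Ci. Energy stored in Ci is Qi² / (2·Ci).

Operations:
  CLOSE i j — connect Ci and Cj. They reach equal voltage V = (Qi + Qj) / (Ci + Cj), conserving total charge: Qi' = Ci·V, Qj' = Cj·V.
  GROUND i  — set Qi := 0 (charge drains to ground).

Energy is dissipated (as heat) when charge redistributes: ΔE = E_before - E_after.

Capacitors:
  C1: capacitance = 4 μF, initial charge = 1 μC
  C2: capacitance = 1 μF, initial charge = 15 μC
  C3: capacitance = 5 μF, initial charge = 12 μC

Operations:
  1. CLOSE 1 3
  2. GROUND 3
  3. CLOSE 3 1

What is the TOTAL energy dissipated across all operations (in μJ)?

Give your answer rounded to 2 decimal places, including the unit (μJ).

Answer: 12.67 μJ

Derivation:
Initial: C1(4μF, Q=1μC, V=0.25V), C2(1μF, Q=15μC, V=15.00V), C3(5μF, Q=12μC, V=2.40V)
Op 1: CLOSE 1-3: Q_total=13.00, C_total=9.00, V=1.44; Q1=5.78, Q3=7.22; dissipated=5.136
Op 2: GROUND 3: Q3=0; energy lost=5.216
Op 3: CLOSE 3-1: Q_total=5.78, C_total=9.00, V=0.64; Q3=3.21, Q1=2.57; dissipated=2.318
Total dissipated: 12.670 μJ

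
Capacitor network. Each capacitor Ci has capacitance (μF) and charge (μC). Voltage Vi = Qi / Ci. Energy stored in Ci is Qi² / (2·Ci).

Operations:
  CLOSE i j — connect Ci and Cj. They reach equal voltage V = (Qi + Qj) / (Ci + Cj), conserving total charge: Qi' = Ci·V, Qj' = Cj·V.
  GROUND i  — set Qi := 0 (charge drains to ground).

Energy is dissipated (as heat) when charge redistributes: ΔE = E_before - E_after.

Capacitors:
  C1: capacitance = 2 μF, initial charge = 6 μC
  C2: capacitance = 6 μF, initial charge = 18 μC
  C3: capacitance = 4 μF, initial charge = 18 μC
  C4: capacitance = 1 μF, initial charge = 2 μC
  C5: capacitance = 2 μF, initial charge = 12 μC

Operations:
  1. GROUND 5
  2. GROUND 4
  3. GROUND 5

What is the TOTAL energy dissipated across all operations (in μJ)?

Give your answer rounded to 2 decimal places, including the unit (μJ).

Answer: 38.00 μJ

Derivation:
Initial: C1(2μF, Q=6μC, V=3.00V), C2(6μF, Q=18μC, V=3.00V), C3(4μF, Q=18μC, V=4.50V), C4(1μF, Q=2μC, V=2.00V), C5(2μF, Q=12μC, V=6.00V)
Op 1: GROUND 5: Q5=0; energy lost=36.000
Op 2: GROUND 4: Q4=0; energy lost=2.000
Op 3: GROUND 5: Q5=0; energy lost=0.000
Total dissipated: 38.000 μJ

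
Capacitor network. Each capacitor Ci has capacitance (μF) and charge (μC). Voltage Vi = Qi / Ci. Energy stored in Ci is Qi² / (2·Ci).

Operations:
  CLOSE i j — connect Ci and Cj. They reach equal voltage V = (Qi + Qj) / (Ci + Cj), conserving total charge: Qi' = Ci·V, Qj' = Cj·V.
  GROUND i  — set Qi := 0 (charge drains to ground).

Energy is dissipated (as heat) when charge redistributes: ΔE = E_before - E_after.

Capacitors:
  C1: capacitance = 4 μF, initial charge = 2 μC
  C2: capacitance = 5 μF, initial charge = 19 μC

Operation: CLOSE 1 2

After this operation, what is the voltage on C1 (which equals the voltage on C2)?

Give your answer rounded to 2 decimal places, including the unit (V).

Answer: 2.33 V

Derivation:
Initial: C1(4μF, Q=2μC, V=0.50V), C2(5μF, Q=19μC, V=3.80V)
Op 1: CLOSE 1-2: Q_total=21.00, C_total=9.00, V=2.33; Q1=9.33, Q2=11.67; dissipated=12.100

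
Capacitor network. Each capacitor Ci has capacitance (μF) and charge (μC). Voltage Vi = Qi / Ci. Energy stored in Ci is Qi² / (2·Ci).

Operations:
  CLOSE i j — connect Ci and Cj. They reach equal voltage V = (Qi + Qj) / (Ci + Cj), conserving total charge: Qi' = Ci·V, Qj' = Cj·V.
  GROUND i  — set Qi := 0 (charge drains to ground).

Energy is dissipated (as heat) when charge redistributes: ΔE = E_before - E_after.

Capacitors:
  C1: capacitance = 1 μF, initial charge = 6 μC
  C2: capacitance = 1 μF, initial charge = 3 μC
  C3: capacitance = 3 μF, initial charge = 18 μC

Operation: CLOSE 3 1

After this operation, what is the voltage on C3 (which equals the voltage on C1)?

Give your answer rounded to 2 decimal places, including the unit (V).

Initial: C1(1μF, Q=6μC, V=6.00V), C2(1μF, Q=3μC, V=3.00V), C3(3μF, Q=18μC, V=6.00V)
Op 1: CLOSE 3-1: Q_total=24.00, C_total=4.00, V=6.00; Q3=18.00, Q1=6.00; dissipated=0.000

Answer: 6.00 V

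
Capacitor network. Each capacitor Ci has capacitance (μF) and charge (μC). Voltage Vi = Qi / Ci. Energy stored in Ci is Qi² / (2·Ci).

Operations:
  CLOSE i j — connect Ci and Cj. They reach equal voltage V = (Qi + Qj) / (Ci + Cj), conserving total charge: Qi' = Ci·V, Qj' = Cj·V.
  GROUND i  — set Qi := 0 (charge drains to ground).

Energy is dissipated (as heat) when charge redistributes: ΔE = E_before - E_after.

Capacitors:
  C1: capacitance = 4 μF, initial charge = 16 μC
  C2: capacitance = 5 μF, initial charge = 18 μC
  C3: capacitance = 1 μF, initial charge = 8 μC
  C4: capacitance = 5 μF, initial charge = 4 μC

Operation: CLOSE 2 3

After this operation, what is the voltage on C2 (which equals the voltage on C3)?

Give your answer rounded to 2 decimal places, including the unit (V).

Initial: C1(4μF, Q=16μC, V=4.00V), C2(5μF, Q=18μC, V=3.60V), C3(1μF, Q=8μC, V=8.00V), C4(5μF, Q=4μC, V=0.80V)
Op 1: CLOSE 2-3: Q_total=26.00, C_total=6.00, V=4.33; Q2=21.67, Q3=4.33; dissipated=8.067

Answer: 4.33 V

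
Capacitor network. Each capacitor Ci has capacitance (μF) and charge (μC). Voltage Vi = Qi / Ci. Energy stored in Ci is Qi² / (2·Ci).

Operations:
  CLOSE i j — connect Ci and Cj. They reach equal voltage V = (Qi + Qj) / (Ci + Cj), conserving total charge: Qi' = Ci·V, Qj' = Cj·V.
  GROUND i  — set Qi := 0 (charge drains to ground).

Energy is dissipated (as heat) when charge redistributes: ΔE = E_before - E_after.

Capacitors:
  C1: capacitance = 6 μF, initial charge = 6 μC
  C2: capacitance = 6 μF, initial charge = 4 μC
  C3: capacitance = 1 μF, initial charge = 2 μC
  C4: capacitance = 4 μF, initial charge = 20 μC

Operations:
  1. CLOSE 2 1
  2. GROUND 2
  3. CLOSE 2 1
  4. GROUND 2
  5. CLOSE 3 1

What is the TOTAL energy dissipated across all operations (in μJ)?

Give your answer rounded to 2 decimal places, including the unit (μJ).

Initial: C1(6μF, Q=6μC, V=1.00V), C2(6μF, Q=4μC, V=0.67V), C3(1μF, Q=2μC, V=2.00V), C4(4μF, Q=20μC, V=5.00V)
Op 1: CLOSE 2-1: Q_total=10.00, C_total=12.00, V=0.83; Q2=5.00, Q1=5.00; dissipated=0.167
Op 2: GROUND 2: Q2=0; energy lost=2.083
Op 3: CLOSE 2-1: Q_total=5.00, C_total=12.00, V=0.42; Q2=2.50, Q1=2.50; dissipated=1.042
Op 4: GROUND 2: Q2=0; energy lost=0.521
Op 5: CLOSE 3-1: Q_total=4.50, C_total=7.00, V=0.64; Q3=0.64, Q1=3.86; dissipated=1.074
Total dissipated: 4.887 μJ

Answer: 4.89 μJ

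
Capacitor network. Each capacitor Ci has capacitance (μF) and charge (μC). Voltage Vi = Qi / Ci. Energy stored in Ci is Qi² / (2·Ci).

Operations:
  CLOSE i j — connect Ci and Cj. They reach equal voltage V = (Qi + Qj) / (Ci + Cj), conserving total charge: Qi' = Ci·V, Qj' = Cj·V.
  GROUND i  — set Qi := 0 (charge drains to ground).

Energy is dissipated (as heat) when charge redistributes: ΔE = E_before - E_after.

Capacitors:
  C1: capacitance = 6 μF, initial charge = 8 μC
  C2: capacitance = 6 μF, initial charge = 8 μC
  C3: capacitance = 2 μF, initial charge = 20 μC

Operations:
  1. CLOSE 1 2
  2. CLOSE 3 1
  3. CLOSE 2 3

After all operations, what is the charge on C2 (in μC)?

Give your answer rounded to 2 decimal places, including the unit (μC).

Initial: C1(6μF, Q=8μC, V=1.33V), C2(6μF, Q=8μC, V=1.33V), C3(2μF, Q=20μC, V=10.00V)
Op 1: CLOSE 1-2: Q_total=16.00, C_total=12.00, V=1.33; Q1=8.00, Q2=8.00; dissipated=0.000
Op 2: CLOSE 3-1: Q_total=28.00, C_total=8.00, V=3.50; Q3=7.00, Q1=21.00; dissipated=56.333
Op 3: CLOSE 2-3: Q_total=15.00, C_total=8.00, V=1.88; Q2=11.25, Q3=3.75; dissipated=3.521
Final charges: Q1=21.00, Q2=11.25, Q3=3.75

Answer: 11.25 μC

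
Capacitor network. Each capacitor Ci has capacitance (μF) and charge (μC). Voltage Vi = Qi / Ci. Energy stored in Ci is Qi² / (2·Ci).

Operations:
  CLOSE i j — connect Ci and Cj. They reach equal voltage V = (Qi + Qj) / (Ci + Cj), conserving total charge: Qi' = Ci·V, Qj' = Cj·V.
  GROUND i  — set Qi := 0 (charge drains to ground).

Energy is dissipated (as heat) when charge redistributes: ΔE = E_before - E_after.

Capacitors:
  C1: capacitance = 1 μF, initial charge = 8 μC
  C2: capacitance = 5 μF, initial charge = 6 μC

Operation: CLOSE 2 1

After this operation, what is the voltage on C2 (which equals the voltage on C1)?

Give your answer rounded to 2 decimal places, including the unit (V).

Answer: 2.33 V

Derivation:
Initial: C1(1μF, Q=8μC, V=8.00V), C2(5μF, Q=6μC, V=1.20V)
Op 1: CLOSE 2-1: Q_total=14.00, C_total=6.00, V=2.33; Q2=11.67, Q1=2.33; dissipated=19.267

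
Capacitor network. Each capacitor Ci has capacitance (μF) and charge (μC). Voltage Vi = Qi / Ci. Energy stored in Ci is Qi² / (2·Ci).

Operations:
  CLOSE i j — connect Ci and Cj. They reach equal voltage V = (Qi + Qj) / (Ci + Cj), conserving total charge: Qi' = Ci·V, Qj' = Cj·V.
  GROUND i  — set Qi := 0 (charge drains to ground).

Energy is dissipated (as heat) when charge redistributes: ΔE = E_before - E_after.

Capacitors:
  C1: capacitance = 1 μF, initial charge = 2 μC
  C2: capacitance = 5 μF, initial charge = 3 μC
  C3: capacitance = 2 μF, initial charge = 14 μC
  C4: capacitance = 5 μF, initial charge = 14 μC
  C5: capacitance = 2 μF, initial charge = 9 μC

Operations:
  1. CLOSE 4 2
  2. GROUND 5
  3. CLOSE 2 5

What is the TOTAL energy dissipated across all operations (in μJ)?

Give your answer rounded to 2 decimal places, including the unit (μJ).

Answer: 28.36 μJ

Derivation:
Initial: C1(1μF, Q=2μC, V=2.00V), C2(5μF, Q=3μC, V=0.60V), C3(2μF, Q=14μC, V=7.00V), C4(5μF, Q=14μC, V=2.80V), C5(2μF, Q=9μC, V=4.50V)
Op 1: CLOSE 4-2: Q_total=17.00, C_total=10.00, V=1.70; Q4=8.50, Q2=8.50; dissipated=6.050
Op 2: GROUND 5: Q5=0; energy lost=20.250
Op 3: CLOSE 2-5: Q_total=8.50, C_total=7.00, V=1.21; Q2=6.07, Q5=2.43; dissipated=2.064
Total dissipated: 28.364 μJ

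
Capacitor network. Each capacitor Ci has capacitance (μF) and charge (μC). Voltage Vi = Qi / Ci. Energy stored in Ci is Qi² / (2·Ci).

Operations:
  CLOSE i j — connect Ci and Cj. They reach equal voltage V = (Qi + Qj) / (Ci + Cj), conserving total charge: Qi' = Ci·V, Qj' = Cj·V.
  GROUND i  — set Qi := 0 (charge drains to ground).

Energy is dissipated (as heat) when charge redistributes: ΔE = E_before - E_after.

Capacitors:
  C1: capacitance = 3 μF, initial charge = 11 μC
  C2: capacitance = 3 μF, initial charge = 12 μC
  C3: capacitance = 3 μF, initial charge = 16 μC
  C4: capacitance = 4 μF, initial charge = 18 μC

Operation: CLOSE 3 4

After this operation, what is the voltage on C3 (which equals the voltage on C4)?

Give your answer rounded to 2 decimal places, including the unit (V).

Initial: C1(3μF, Q=11μC, V=3.67V), C2(3μF, Q=12μC, V=4.00V), C3(3μF, Q=16μC, V=5.33V), C4(4μF, Q=18μC, V=4.50V)
Op 1: CLOSE 3-4: Q_total=34.00, C_total=7.00, V=4.86; Q3=14.57, Q4=19.43; dissipated=0.595

Answer: 4.86 V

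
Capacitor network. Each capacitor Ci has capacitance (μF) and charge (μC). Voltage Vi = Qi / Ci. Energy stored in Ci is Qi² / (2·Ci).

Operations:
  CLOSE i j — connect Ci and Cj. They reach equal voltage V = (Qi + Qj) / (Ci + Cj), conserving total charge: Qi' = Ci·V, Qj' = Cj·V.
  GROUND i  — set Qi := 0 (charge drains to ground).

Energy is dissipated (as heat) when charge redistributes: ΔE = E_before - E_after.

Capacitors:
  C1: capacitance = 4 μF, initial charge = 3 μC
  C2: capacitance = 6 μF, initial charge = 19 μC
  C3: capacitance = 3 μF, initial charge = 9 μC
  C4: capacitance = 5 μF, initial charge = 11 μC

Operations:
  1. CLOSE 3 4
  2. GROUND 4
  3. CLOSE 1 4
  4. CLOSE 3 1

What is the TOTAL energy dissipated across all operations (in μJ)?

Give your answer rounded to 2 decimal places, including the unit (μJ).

Initial: C1(4μF, Q=3μC, V=0.75V), C2(6μF, Q=19μC, V=3.17V), C3(3μF, Q=9μC, V=3.00V), C4(5μF, Q=11μC, V=2.20V)
Op 1: CLOSE 3-4: Q_total=20.00, C_total=8.00, V=2.50; Q3=7.50, Q4=12.50; dissipated=0.600
Op 2: GROUND 4: Q4=0; energy lost=15.625
Op 3: CLOSE 1-4: Q_total=3.00, C_total=9.00, V=0.33; Q1=1.33, Q4=1.67; dissipated=0.625
Op 4: CLOSE 3-1: Q_total=8.83, C_total=7.00, V=1.26; Q3=3.79, Q1=5.05; dissipated=4.024
Total dissipated: 20.874 μJ

Answer: 20.87 μJ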